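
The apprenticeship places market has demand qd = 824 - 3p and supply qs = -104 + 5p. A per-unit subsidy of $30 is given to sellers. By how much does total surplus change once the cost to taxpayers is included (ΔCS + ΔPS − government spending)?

Net change in total surplus = -$843.75

Pre-subsidy: 824 - 3p = -104 + 5p gives p* = 116, q* = 476.
With the subsidy, sellers receive ps = pb + 30 for each unit, where pb is the price buyers pay.
Supply in terms of pb becomes qs = -104 + 5(pb + 30) = 46 + 5pb. Setting this equal to demand: 824 - 3pb = 46 + 5pb, so pb = 97.25.
Sellers receive ps = 97.25 + 30 = 127.25; q' = 824 − 3·97.25 = 532.25.
ΔCS = ½(476 + 532.25)(116 − 97.25) = 9452.34375; ΔPS = ½(476 + 532.25)(127.25 − 116) = 5671.40625.
Government spending = 30 × 532.25 = 15967.5.
Net change = 9452.34375 + 5671.40625 − 15967.5 = -843.75. The loss equals the DWL triangle ½·30·56.25.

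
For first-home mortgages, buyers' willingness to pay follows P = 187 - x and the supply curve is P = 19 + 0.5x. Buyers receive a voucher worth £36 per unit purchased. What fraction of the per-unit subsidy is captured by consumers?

Pre-subsidy: 187 - x = 19 + 0.5x gives x* = 112 and P* = 75.
With the rebate, buyers effectively pay Pb = Ps − 36, where Ps is the price sellers receive.
On the curves, Pb = 187 - x and Ps = 19 + 0.5x; the wedge Ps − Pb = 36 gives 19 + 0.5x − (187 - x) = 36, so x' = 136.
Then Pb = 187 − 1·136 = 51 and Ps = 19 + 0.5·136 = 87.
Buyers' price falls by P* − Pb = 75 − 51 = 24; sellers' price rises by Ps − P* = 87 − 75 = 12.
So consumers capture 24/36 = 2/3 of each unit of subsidy.

Consumer share = 2/3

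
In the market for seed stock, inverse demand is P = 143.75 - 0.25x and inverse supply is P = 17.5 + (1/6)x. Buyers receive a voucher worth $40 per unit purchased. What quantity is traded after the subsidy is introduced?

x' = 399

Pre-subsidy: 143.75 - 0.25x = 17.5 + (1/6)x gives x* = 303 and P* = 68.
With the rebate, buyers effectively pay Pb = Ps − 40, where Ps is the price sellers receive.
On the curves, Pb = 143.75 - 0.25x and Ps = 17.5 + (1/6)x; the wedge Ps − Pb = 40 gives 17.5 + (1/6)x − (143.75 - 0.25x) = 40, so x' = 399.
Then Pb = 143.75 − 0.25·399 = 44 and Ps = 17.5 + (1/6)·399 = 84.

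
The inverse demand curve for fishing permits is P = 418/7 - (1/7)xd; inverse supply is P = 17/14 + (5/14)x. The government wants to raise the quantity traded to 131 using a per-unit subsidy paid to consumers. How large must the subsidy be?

At x = 131, from the demand curve buyers pay Pb = 418/7 − (1/7)·131 = 41; from the supply curve sellers need Ps = 17/14 + (5/14)·131 = 48.
The subsidy must fill the gap: s = Ps − Pb = 48 − 41 = 7.

Required subsidy s = 7 per unit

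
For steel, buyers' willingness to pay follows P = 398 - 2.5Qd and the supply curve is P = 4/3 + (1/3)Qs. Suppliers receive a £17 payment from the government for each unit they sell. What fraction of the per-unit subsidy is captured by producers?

Producer share = 2/17

Pre-subsidy: 398 - 2.5Q = 4/3 + (1/3)Q gives Q* = 140 and P* = 48.
With the subsidy, sellers receive Ps = Pb + 17 for each unit, where Pb is the price buyers pay.
On the curves, Pb = 398 - 2.5Q and Ps = 4/3 + (1/3)Q; the wedge Ps − Pb = 17 gives 4/3 + (1/3)Q − (398 - 2.5Q) = 17, so Q' = 146.
Then Pb = 398 − 2.5·146 = 33 and Ps = 4/3 + (1/3)·146 = 50.
Buyers' price falls by P* − Pb = 48 − 33 = 15; sellers' price rises by Ps − P* = 50 − 48 = 2.
So producers capture 2/17 = 2/17 of each unit of subsidy.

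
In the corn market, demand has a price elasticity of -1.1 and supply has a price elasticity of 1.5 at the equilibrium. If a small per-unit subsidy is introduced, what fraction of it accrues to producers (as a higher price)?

For a small subsidy around the equilibrium, the benefit split depends on the relative slopes, which at a point are proportional to the elasticities.
Buyer share = εs/(εs + |εd|) = 1.5/(1.5 + 1.1) = 15/26; seller share = |εd|/(εs + |εd|) = 11/26.
So producers capture 11/26 of the subsidy.

Producer share = 11/26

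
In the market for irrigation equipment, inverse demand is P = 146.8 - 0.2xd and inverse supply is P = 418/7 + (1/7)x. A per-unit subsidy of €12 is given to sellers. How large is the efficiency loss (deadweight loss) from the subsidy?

Pre-subsidy: 146.8 - 0.2x = 418/7 + (1/7)x gives x* = 254 and P* = 96.
With the subsidy, sellers receive Ps = Pb + 12 for each unit, where Pb is the price buyers pay.
On the curves, Pb = 146.8 - 0.2x and Ps = 418/7 + (1/7)x; the wedge Ps − Pb = 12 gives 418/7 + (1/7)x − (146.8 - 0.2x) = 12, so x' = 289.
Then Pb = 146.8 − 0.2·289 = 89 and Ps = 418/7 + (1/7)·289 = 101.
The subsidy expands output by 289 − 254 = 35 past the efficient level; on those units the gap between marginal cost and willingness to pay runs from 0 up to 12.
DWL = ½ × 12 × 35 = 210.

Deadweight loss = €210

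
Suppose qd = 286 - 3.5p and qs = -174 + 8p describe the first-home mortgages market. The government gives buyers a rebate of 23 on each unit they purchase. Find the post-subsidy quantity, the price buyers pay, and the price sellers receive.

q' = 202; buyers pay 24; sellers receive 47

Pre-subsidy: 286 - 3.5p = -174 + 8p gives p* = 40, q* = 146.
With the rebate, buyers effectively pay pb = ps − 23, where ps is the price sellers receive.
Demand in terms of ps becomes qd = 286 − 3.5(ps − 23) = 366.5 - 3.5ps. Setting this equal to supply: 366.5 - 3.5ps = -174 + 8ps, so ps = 47.
Buyers pay pb = 47 − 23 = 24; q' = -174 + 8·47 = 202.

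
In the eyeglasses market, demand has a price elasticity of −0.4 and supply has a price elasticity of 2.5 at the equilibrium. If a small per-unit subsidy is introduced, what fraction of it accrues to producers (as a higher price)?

Producer share = 4/29

For a small subsidy around the equilibrium, the benefit split depends on the relative slopes, which at a point are proportional to the elasticities.
Buyer share = εs/(εs + |εd|) = 2.5/(2.5 + 0.4) = 25/29; seller share = |εd|/(εs + |εd|) = 4/29.
So producers capture 4/29 of the subsidy.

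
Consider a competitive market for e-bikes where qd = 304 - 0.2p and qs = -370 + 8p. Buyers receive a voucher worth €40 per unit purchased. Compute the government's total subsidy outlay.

Government cost = 484400/41

Pre-subsidy: 304 - 0.2p = -370 + 8p gives p* = 3370/41, q* = 11790/41.
With the rebate, buyers effectively pay pb = ps − 40, where ps is the price sellers receive.
Demand in terms of ps becomes qd = 304 − 0.2(ps − 40) = 312 - 0.2ps. Setting this equal to supply: 312 - 0.2ps = -370 + 8ps, so ps = 3410/41.
Buyers pay pb = 3410/41 − 40 = 1770/41; q' = -370 + 8·(3410/41) = 12110/41.
Government outlay = subsidy × quantity = 40 × 12110/41 = 484400/41.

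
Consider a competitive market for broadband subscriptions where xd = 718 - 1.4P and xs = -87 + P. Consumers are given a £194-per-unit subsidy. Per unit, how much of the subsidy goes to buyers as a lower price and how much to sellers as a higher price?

Buyers gain 485/6 per unit; sellers gain 679/6 per unit

Pre-subsidy: 718 - 1.4P = -87 + P gives P* = 4025/12, x* = 2981/12.
With the rebate, buyers effectively pay Pb = Ps − 194, where Ps is the price sellers receive.
Demand in terms of Ps becomes xd = 718 − 1.4(Ps − 194) = 989.6 - 1.4Ps. Setting this equal to supply: 989.6 - 1.4Ps = -87 + Ps, so Ps = 5383/12.
Buyers pay Pb = 5383/12 − 194 = 3055/12; x' = -87 + 1·(5383/12) = 4339/12.
Buyers' price falls by P* − Pb = 4025/12 − 3055/12 = 485/6; sellers' price rises by Ps − P* = 5383/12 − 4025/12 = 679/6.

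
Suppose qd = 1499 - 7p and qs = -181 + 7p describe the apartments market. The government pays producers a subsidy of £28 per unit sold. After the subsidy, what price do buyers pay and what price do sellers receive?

Buyers pay £106; sellers receive £134

Pre-subsidy: 1499 - 7p = -181 + 7p gives p* = 120, q* = 659.
With the subsidy, sellers receive ps = pb + 28 for each unit, where pb is the price buyers pay.
Supply in terms of pb becomes qs = -181 + 7(pb + 28) = 15 + 7pb. Setting this equal to demand: 1499 - 7pb = 15 + 7pb, so pb = 106.
Sellers receive ps = 106 + 28 = 134; q' = 1499 − 7·106 = 757.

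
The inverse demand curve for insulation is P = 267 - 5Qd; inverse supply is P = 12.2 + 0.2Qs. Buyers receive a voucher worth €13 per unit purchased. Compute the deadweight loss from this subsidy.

Pre-subsidy: 267 - 5Q = 12.2 + 0.2Q gives Q* = 49 and P* = 22.
With the rebate, buyers effectively pay Pb = Ps − 13, where Ps is the price sellers receive.
On the curves, Pb = 267 - 5Q and Ps = 12.2 + 0.2Q; the wedge Ps − Pb = 13 gives 12.2 + 0.2Q − (267 - 5Q) = 13, so Q' = 51.5.
Then Pb = 267 − 5·51.5 = 9.5 and Ps = 12.2 + 0.2·51.5 = 22.5.
The subsidy expands output by 51.5 − 49 = 2.5 past the efficient level; on those units the gap between marginal cost and willingness to pay runs from 0 up to 13.
DWL = ½ × 13 × 2.5 = 16.25.

Deadweight loss = €16.25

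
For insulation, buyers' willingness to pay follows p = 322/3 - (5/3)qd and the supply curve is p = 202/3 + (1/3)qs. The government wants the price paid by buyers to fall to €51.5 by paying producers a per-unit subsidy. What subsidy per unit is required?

At a buyer price of 51.5, quantity demanded is 64.4 − 0.6·51.5 = 33.5.
Sellers supply 33.5 only when they receive ps = 202/3 + (1/3)·33.5 = 78.5.
s = ps − pb = 78.5 − 51.5 = 27.

Required subsidy s = €27 per unit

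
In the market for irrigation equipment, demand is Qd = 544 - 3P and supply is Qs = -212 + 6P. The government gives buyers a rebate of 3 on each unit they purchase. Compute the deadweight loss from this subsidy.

Pre-subsidy: 544 - 3P = -212 + 6P gives P* = 84, Q* = 292.
With the rebate, buyers effectively pay Pb = Ps − 3, where Ps is the price sellers receive.
Demand in terms of Ps becomes Qd = 544 − 3(Ps − 3) = 553 - 3Ps. Setting this equal to supply: 553 - 3Ps = -212 + 6Ps, so Ps = 85.
Buyers pay Pb = 85 − 3 = 82; Q' = -212 + 6·85 = 298.
The subsidy expands output by 298 − 292 = 6 past the efficient level; on those units the gap between marginal cost and willingness to pay runs from 0 up to 3.
DWL = ½ × 3 × 6 = 9.

Deadweight loss = 9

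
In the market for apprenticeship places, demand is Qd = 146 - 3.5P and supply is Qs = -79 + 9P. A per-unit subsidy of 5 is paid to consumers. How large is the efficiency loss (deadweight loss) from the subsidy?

Deadweight loss = 31.5

Pre-subsidy: 146 - 3.5P = -79 + 9P gives P* = 18, Q* = 83.
With the rebate, buyers effectively pay Pb = Ps − 5, where Ps is the price sellers receive.
Demand in terms of Ps becomes Qd = 146 − 3.5(Ps − 5) = 163.5 - 3.5Ps. Setting this equal to supply: 163.5 - 3.5Ps = -79 + 9Ps, so Ps = 19.4.
Buyers pay Pb = 19.4 − 5 = 14.4; Q' = -79 + 9·19.4 = 95.6.
The subsidy expands output by 95.6 − 83 = 12.6 past the efficient level; on those units the gap between marginal cost and willingness to pay runs from 0 up to 5.
DWL = ½ × 5 × 12.6 = 31.5.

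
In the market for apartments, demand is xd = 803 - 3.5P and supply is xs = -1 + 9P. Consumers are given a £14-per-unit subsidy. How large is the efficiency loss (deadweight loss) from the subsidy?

Deadweight loss = £246.96

Pre-subsidy: 803 - 3.5P = -1 + 9P gives P* = 64.32, x* = 577.88.
With the rebate, buyers effectively pay Pb = Ps − 14, where Ps is the price sellers receive.
Demand in terms of Ps becomes xd = 803 − 3.5(Ps − 14) = 852 - 3.5Ps. Setting this equal to supply: 852 - 3.5Ps = -1 + 9Ps, so Ps = 68.24.
Buyers pay Pb = 68.24 − 14 = 54.24; x' = -1 + 9·68.24 = 613.16.
The subsidy expands output by 613.16 − 577.88 = 35.28 past the efficient level; on those units the gap between marginal cost and willingness to pay runs from 0 up to 14.
DWL = ½ × 14 × 35.28 = 246.96.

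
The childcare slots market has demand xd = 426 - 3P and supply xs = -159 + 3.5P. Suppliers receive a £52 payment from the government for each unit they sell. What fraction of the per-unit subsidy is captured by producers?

Pre-subsidy: 426 - 3P = -159 + 3.5P gives P* = 90, x* = 156.
With the subsidy, sellers receive Ps = Pb + 52 for each unit, where Pb is the price buyers pay.
Supply in terms of Pb becomes xs = -159 + 3.5(Pb + 52) = 23 + 3.5Pb. Setting this equal to demand: 426 - 3Pb = 23 + 3.5Pb, so Pb = 62.
Sellers receive Ps = 62 + 52 = 114; x' = 426 − 3·62 = 240.
Buyers' price falls by P* − Pb = 90 − 62 = 28; sellers' price rises by Ps − P* = 114 − 90 = 24.
So producers capture 24/52 = 6/13 of each unit of subsidy.

Producer share = 6/13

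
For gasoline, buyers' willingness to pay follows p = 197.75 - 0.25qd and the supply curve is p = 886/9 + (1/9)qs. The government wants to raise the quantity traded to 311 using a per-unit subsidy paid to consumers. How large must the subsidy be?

Required subsidy s = 13 per unit

At q = 311, from the demand curve buyers pay pb = 197.75 − 0.25·311 = 120; from the supply curve sellers need ps = 886/9 + (1/9)·311 = 133.
The subsidy must fill the gap: s = ps − pb = 133 − 120 = 13.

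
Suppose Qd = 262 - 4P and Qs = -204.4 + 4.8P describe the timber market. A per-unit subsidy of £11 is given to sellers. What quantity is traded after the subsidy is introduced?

Q' = 74

Pre-subsidy: 262 - 4P = -204.4 + 4.8P gives P* = 53, Q* = 50.
With the subsidy, sellers receive Ps = Pb + 11 for each unit, where Pb is the price buyers pay.
Supply in terms of Pb becomes Qs = -204.4 + 4.8(Pb + 11) = -151.6 + 4.8Pb. Setting this equal to demand: 262 - 4Pb = -151.6 + 4.8Pb, so Pb = 47.
Sellers receive Ps = 47 + 11 = 58; Q' = 262 − 4·47 = 74.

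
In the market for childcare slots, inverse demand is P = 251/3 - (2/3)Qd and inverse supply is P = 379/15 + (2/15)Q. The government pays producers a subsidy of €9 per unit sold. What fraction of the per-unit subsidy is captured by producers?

Pre-subsidy: 251/3 - (2/3)Q = 379/15 + (2/15)Q gives Q* = 73 and P* = 35.
With the subsidy, sellers receive Ps = Pb + 9 for each unit, where Pb is the price buyers pay.
On the curves, Pb = 251/3 - (2/3)Q and Ps = 379/15 + (2/15)Q; the wedge Ps − Pb = 9 gives 379/15 + (2/15)Q − (251/3 - (2/3)Q) = 9, so Q' = 84.25.
Then Pb = 251/3 − (2/3)·84.25 = 27.5 and Ps = 379/15 + (2/15)·84.25 = 36.5.
Buyers' price falls by P* − Pb = 35 − 27.5 = 7.5; sellers' price rises by Ps − P* = 36.5 − 35 = 1.5.
So producers capture 1.5/9 = 1/6 of each unit of subsidy.

Producer share = 1/6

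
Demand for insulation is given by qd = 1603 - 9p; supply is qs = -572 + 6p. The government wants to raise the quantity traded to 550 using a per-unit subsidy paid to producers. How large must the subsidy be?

At q = 550, invert demand for the buyer price: pb = (1603 − 550)/9 = 117; invert supply for the seller price: ps = (550 − (-572))/6 = 187.
The subsidy must fill the gap: s = ps − pb = 187 − 117 = 70.

Required subsidy s = 70 per unit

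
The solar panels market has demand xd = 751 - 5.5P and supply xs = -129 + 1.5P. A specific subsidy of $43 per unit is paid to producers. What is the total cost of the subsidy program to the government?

Pre-subsidy: 751 - 5.5P = -129 + 1.5P gives P* = 880/7, x* = 417/7.
With the subsidy, sellers receive Ps = Pb + 43 for each unit, where Pb is the price buyers pay.
Supply in terms of Pb becomes xs = -129 + 1.5(Pb + 43) = -64.5 + 1.5Pb. Setting this equal to demand: 751 - 5.5Pb = -64.5 + 1.5Pb, so Pb = 116.5.
Sellers receive Ps = 116.5 + 43 = 159.5; x' = 751 − 5.5·116.5 = 110.25.
Government outlay = subsidy × quantity = 43 × 110.25 = 4740.75.

Government cost = $4740.75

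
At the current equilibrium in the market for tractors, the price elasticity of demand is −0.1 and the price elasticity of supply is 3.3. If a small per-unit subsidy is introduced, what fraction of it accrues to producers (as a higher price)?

Producer share = 1/34

For a small subsidy around the equilibrium, the benefit split depends on the relative slopes, which at a point are proportional to the elasticities.
Buyer share = εs/(εs + |εd|) = 3.3/(3.3 + 0.1) = 33/34; seller share = |εd|/(εs + |εd|) = 1/34.
So producers capture 1/34 of the subsidy.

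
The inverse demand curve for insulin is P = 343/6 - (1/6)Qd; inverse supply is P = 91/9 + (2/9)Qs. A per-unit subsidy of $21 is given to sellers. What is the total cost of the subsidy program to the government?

Pre-subsidy: 343/6 - (1/6)Q = 91/9 + (2/9)Q gives Q* = 121 and P* = 37.
With the subsidy, sellers receive Ps = Pb + 21 for each unit, where Pb is the price buyers pay.
On the curves, Pb = 343/6 - (1/6)Q and Ps = 91/9 + (2/9)Q; the wedge Ps − Pb = 21 gives 91/9 + (2/9)Q − (343/6 - (1/6)Q) = 21, so Q' = 175.
Then Pb = 343/6 − (1/6)·175 = 28 and Ps = 91/9 + (2/9)·175 = 49.
Government outlay = subsidy × quantity = 21 × 175 = 3675.

Government cost = $3675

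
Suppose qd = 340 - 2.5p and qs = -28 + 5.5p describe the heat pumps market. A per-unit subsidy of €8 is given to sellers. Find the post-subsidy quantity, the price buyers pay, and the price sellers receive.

Pre-subsidy: 340 - 2.5p = -28 + 5.5p gives p* = 46, q* = 225.
With the subsidy, sellers receive ps = pb + 8 for each unit, where pb is the price buyers pay.
Supply in terms of pb becomes qs = -28 + 5.5(pb + 8) = 16 + 5.5pb. Setting this equal to demand: 340 - 2.5pb = 16 + 5.5pb, so pb = 40.5.
Sellers receive ps = 40.5 + 8 = 48.5; q' = 340 − 2.5·40.5 = 238.75.

q' = 238.75; buyers pay €40.5; sellers receive €48.5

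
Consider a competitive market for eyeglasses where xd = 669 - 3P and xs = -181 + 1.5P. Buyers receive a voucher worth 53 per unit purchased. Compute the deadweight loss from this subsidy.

Deadweight loss = 1404.5

Pre-subsidy: 669 - 3P = -181 + 1.5P gives P* = 1700/9, x* = 307/3.
With the rebate, buyers effectively pay Pb = Ps − 53, where Ps is the price sellers receive.
Demand in terms of Ps becomes xd = 669 − 3(Ps − 53) = 828 - 3Ps. Setting this equal to supply: 828 - 3Ps = -181 + 1.5Ps, so Ps = 2018/9.
Buyers pay Pb = 2018/9 − 53 = 1541/9; x' = -181 + 1.5·(2018/9) = 466/3.
The subsidy expands output by 466/3 − 307/3 = 53 past the efficient level; on those units the gap between marginal cost and willingness to pay runs from 0 up to 53.
DWL = ½ × 53 × 53 = 1404.5.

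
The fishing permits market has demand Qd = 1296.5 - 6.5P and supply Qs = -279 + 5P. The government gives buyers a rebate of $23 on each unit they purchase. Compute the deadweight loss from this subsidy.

Pre-subsidy: 1296.5 - 6.5P = -279 + 5P gives P* = 137, Q* = 406.
With the rebate, buyers effectively pay Pb = Ps − 23, where Ps is the price sellers receive.
Demand in terms of Ps becomes Qd = 1296.5 − 6.5(Ps − 23) = 1446 - 6.5Ps. Setting this equal to supply: 1446 - 6.5Ps = -279 + 5Ps, so Ps = 150.
Buyers pay Pb = 150 − 23 = 127; Q' = -279 + 5·150 = 471.
The subsidy expands output by 471 − 406 = 65 past the efficient level; on those units the gap between marginal cost and willingness to pay runs from 0 up to 23.
DWL = ½ × 23 × 65 = 747.5.

Deadweight loss = $747.5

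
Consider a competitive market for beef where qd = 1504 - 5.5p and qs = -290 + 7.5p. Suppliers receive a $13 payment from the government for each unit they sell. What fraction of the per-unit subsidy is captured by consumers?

Pre-subsidy: 1504 - 5.5p = -290 + 7.5p gives p* = 138, q* = 745.
With the subsidy, sellers receive ps = pb + 13 for each unit, where pb is the price buyers pay.
Supply in terms of pb becomes qs = -290 + 7.5(pb + 13) = -192.5 + 7.5pb. Setting this equal to demand: 1504 - 5.5pb = -192.5 + 7.5pb, so pb = 130.5.
Sellers receive ps = 130.5 + 13 = 143.5; q' = 1504 − 5.5·130.5 = 786.25.
Buyers' price falls by p* − pb = 138 − 130.5 = 7.5; sellers' price rises by ps − p* = 143.5 − 138 = 5.5.
So consumers capture 7.5/13 = 15/26 of each unit of subsidy.

Consumer share = 15/26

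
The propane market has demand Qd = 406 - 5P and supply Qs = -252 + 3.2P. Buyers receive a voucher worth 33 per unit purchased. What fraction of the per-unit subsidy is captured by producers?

Producer share = 25/41

Pre-subsidy: 406 - 5P = -252 + 3.2P gives P* = 3290/41, Q* = 196/41.
With the rebate, buyers effectively pay Pb = Ps − 33, where Ps is the price sellers receive.
Demand in terms of Ps becomes Qd = 406 − 5(Ps − 33) = 571 - 5Ps. Setting this equal to supply: 571 - 5Ps = -252 + 3.2Ps, so Ps = 4115/41.
Buyers pay Pb = 4115/41 − 33 = 2762/41; Q' = -252 + 3.2·(4115/41) = 2836/41.
Buyers' price falls by P* − Pb = 3290/41 − 2762/41 = 528/41; sellers' price rises by Ps − P* = 4115/41 − 3290/41 = 825/41.
So producers capture (825/41)/33 = 25/41 of each unit of subsidy.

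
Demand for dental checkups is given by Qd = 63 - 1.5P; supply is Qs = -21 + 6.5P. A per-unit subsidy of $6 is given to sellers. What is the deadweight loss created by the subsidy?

Pre-subsidy: 63 - 1.5P = -21 + 6.5P gives P* = 10.5, Q* = 47.25.
With the subsidy, sellers receive Ps = Pb + 6 for each unit, where Pb is the price buyers pay.
Supply in terms of Pb becomes Qs = -21 + 6.5(Pb + 6) = 18 + 6.5Pb. Setting this equal to demand: 63 - 1.5Pb = 18 + 6.5Pb, so Pb = 5.625.
Sellers receive Ps = 5.625 + 6 = 11.625; Q' = 63 − 1.5·5.625 = 54.5625.
The subsidy expands output by 54.5625 − 47.25 = 7.3125 past the efficient level; on those units the gap between marginal cost and willingness to pay runs from 0 up to 6.
DWL = ½ × 6 × 7.3125 = 21.9375.

Deadweight loss = $21.9375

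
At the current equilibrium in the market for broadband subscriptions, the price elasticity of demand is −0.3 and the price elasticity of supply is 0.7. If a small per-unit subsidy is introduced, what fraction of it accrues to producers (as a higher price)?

Producer share = 0.3

For a small subsidy around the equilibrium, the benefit split depends on the relative slopes, which at a point are proportional to the elasticities.
Buyer share = εs/(εs + |εd|) = 0.7/(0.7 + 0.3) = 0.7; seller share = |εd|/(εs + |εd|) = 0.3.
So producers capture 0.3 of the subsidy.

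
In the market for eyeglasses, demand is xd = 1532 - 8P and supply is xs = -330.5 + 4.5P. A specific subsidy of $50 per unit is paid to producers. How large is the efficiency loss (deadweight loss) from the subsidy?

Deadweight loss = $3600

Pre-subsidy: 1532 - 8P = -330.5 + 4.5P gives P* = 149, x* = 340.
With the subsidy, sellers receive Ps = Pb + 50 for each unit, where Pb is the price buyers pay.
Supply in terms of Pb becomes xs = -330.5 + 4.5(Pb + 50) = -105.5 + 4.5Pb. Setting this equal to demand: 1532 - 8Pb = -105.5 + 4.5Pb, so Pb = 131.
Sellers receive Ps = 131 + 50 = 181; x' = 1532 − 8·131 = 484.
The subsidy expands output by 484 − 340 = 144 past the efficient level; on those units the gap between marginal cost and willingness to pay runs from 0 up to 50.
DWL = ½ × 50 × 144 = 3600.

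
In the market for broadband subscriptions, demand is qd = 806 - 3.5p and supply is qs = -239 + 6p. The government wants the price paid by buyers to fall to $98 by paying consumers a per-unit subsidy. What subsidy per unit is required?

At a buyer price of 98, quantity demanded is 806 − 3.5·98 = 463.
Sellers supply 463 only when they receive ps with -239 + 6·ps = 463, i.e. ps = 117.
s = ps − pb = 117 − 98 = 19.

Required subsidy s = $19 per unit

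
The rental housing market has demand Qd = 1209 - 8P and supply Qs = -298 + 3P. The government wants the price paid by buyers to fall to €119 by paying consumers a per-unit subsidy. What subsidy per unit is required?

At a buyer price of 119, quantity demanded is 1209 − 8·119 = 257.
Sellers supply 257 only when they receive Ps with -298 + 3·Ps = 257, i.e. Ps = 185.
s = Ps − Pb = 185 − 119 = 66.

Required subsidy s = €66 per unit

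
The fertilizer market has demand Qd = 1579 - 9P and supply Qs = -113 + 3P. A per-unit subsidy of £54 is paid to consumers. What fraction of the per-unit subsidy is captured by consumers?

Pre-subsidy: 1579 - 9P = -113 + 3P gives P* = 141, Q* = 310.
With the rebate, buyers effectively pay Pb = Ps − 54, where Ps is the price sellers receive.
Demand in terms of Ps becomes Qd = 1579 − 9(Ps − 54) = 2065 - 9Ps. Setting this equal to supply: 2065 - 9Ps = -113 + 3Ps, so Ps = 181.5.
Buyers pay Pb = 181.5 − 54 = 127.5; Q' = -113 + 3·181.5 = 431.5.
Buyers' price falls by P* − Pb = 141 − 127.5 = 13.5; sellers' price rises by Ps − P* = 181.5 − 141 = 40.5.
So consumers capture 13.5/54 = 0.25 of each unit of subsidy.

Consumer share = 0.25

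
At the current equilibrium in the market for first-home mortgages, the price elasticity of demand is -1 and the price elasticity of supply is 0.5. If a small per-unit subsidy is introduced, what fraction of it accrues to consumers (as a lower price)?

For a small subsidy around the equilibrium, the benefit split depends on the relative slopes, which at a point are proportional to the elasticities.
Buyer share = εs/(εs + |εd|) = 0.5/(0.5 + 1) = 1/3; seller share = |εd|/(εs + |εd|) = 2/3.

Consumer share = 1/3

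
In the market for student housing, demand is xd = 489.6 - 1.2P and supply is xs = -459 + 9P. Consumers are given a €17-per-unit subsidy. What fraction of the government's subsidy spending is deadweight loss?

Pre-subsidy: 489.6 - 1.2P = -459 + 9P gives P* = 93, x* = 378.
With the rebate, buyers effectively pay Pb = Ps − 17, where Ps is the price sellers receive.
Demand in terms of Ps becomes xd = 489.6 − 1.2(Ps − 17) = 510 - 1.2Ps. Setting this equal to supply: 510 - 1.2Ps = -459 + 9Ps, so Ps = 95.
Buyers pay Pb = 95 − 17 = 78; x' = -459 + 9·95 = 396.
ΔCS = ½(378 + 396)(93 − 78) = 5805; ΔPS = ½(378 + 396)(95 − 93) = 774.
Government spending = 17 × 396 = 6732.
DWL = ½ × 17 × (396 − 378) = 153; fraction = 153 / 6732 = 1/44.

DWL / government spending = 1/44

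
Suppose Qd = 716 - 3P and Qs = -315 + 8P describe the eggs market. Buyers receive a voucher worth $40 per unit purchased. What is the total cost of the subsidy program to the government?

Pre-subsidy: 716 - 3P = -315 + 8P gives P* = 1031/11, Q* = 4783/11.
With the rebate, buyers effectively pay Pb = Ps − 40, where Ps is the price sellers receive.
Demand in terms of Ps becomes Qd = 716 − 3(Ps − 40) = 836 - 3Ps. Setting this equal to supply: 836 - 3Ps = -315 + 8Ps, so Ps = 1151/11.
Buyers pay Pb = 1151/11 − 40 = 711/11; Q' = -315 + 8·(1151/11) = 5743/11.
Government outlay = subsidy × quantity = 40 × 5743/11 = 229720/11.

Government cost = 229720/11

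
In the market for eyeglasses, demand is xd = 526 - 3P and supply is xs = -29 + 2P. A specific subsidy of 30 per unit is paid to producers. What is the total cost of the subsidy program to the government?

Government cost = 6870

Pre-subsidy: 526 - 3P = -29 + 2P gives P* = 111, x* = 193.
With the subsidy, sellers receive Ps = Pb + 30 for each unit, where Pb is the price buyers pay.
Supply in terms of Pb becomes xs = -29 + 2(Pb + 30) = 31 + 2Pb. Setting this equal to demand: 526 - 3Pb = 31 + 2Pb, so Pb = 99.
Sellers receive Ps = 99 + 30 = 129; x' = 526 − 3·99 = 229.
Government outlay = subsidy × quantity = 30 × 229 = 6870.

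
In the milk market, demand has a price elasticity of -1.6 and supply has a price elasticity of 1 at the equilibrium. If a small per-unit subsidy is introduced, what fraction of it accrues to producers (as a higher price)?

For a small subsidy around the equilibrium, the benefit split depends on the relative slopes, which at a point are proportional to the elasticities.
Buyer share = εs/(εs + |εd|) = 1/(1 + 1.6) = 5/13; seller share = |εd|/(εs + |εd|) = 8/13.
So producers capture 8/13 of the subsidy.

Producer share = 8/13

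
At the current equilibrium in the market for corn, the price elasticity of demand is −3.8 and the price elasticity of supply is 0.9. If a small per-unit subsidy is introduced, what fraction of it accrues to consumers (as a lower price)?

Consumer share = 9/47

For a small subsidy around the equilibrium, the benefit split depends on the relative slopes, which at a point are proportional to the elasticities.
Buyer share = εs/(εs + |εd|) = 0.9/(0.9 + 3.8) = 9/47; seller share = |εd|/(εs + |εd|) = 38/47.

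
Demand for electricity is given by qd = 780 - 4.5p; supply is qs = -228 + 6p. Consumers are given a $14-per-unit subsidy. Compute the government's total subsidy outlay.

Government cost = $5376

Pre-subsidy: 780 - 4.5p = -228 + 6p gives p* = 96, q* = 348.
With the rebate, buyers effectively pay pb = ps − 14, where ps is the price sellers receive.
Demand in terms of ps becomes qd = 780 − 4.5(ps − 14) = 843 - 4.5ps. Setting this equal to supply: 843 - 4.5ps = -228 + 6ps, so ps = 102.
Buyers pay pb = 102 − 14 = 88; q' = -228 + 6·102 = 384.
Government outlay = subsidy × quantity = 14 × 384 = 5376.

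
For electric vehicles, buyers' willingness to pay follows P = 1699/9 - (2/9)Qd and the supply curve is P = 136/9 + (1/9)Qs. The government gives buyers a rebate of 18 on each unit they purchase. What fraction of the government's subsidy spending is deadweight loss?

DWL / government spending = 27/575

Pre-subsidy: 1699/9 - (2/9)Q = 136/9 + (1/9)Q gives Q* = 521 and P* = 73.
With the rebate, buyers effectively pay Pb = Ps − 18, where Ps is the price sellers receive.
On the curves, Pb = 1699/9 - (2/9)Q and Ps = 136/9 + (1/9)Q; the wedge Ps − Pb = 18 gives 136/9 + (1/9)Q − (1699/9 - (2/9)Q) = 18, so Q' = 575.
Then Pb = 1699/9 − (2/9)·575 = 61 and Ps = 136/9 + (1/9)·575 = 79.
ΔCS = ½(521 + 575)(73 − 61) = 6576; ΔPS = ½(521 + 575)(79 − 73) = 3288.
Government spending = 18 × 575 = 10350.
DWL = ½ × 18 × (575 − 521) = 486; fraction = 486 / 10350 = 27/575.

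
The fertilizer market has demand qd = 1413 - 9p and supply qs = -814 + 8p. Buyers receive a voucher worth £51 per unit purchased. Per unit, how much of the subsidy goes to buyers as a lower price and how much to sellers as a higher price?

Pre-subsidy: 1413 - 9p = -814 + 8p gives p* = 131, q* = 234.
With the rebate, buyers effectively pay pb = ps − 51, where ps is the price sellers receive.
Demand in terms of ps becomes qd = 1413 − 9(ps − 51) = 1872 - 9ps. Setting this equal to supply: 1872 - 9ps = -814 + 8ps, so ps = 158.
Buyers pay pb = 158 − 51 = 107; q' = -814 + 8·158 = 450.
Buyers' price falls by p* − pb = 131 − 107 = 24; sellers' price rises by ps − p* = 158 − 131 = 27.

Buyers gain £24 per unit; sellers gain £27 per unit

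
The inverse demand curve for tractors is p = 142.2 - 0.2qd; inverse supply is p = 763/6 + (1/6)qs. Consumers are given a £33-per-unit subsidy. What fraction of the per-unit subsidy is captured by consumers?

Consumer share = 6/11

Pre-subsidy: 142.2 - 0.2q = 763/6 + (1/6)q gives q* = 41 and p* = 134.
With the rebate, buyers effectively pay pb = ps − 33, where ps is the price sellers receive.
On the curves, pb = 142.2 - 0.2q and ps = 763/6 + (1/6)q; the wedge ps − pb = 33 gives 763/6 + (1/6)q − (142.2 - 0.2q) = 33, so q' = 131.
Then pb = 142.2 − 0.2·131 = 116 and ps = 763/6 + (1/6)·131 = 149.
Buyers' price falls by p* − pb = 134 − 116 = 18; sellers' price rises by ps − p* = 149 − 134 = 15.
So consumers capture 18/33 = 6/11 of each unit of subsidy.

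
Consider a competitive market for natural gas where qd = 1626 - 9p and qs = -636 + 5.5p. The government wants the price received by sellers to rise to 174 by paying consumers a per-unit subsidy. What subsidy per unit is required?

At a seller price of 174, quantity supplied is -636 + 5.5·174 = 321.
Buyers absorb 321 only when they pay pb with 1626 − 9·pb = 321, i.e. pb = 145.
s = ps − pb = 174 − 145 = 29.

Required subsidy s = 29 per unit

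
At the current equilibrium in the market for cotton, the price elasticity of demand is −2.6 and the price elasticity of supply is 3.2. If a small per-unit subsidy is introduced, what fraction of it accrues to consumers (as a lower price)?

Consumer share = 16/29

For a small subsidy around the equilibrium, the benefit split depends on the relative slopes, which at a point are proportional to the elasticities.
Buyer share = εs/(εs + |εd|) = 3.2/(3.2 + 2.6) = 16/29; seller share = |εd|/(εs + |εd|) = 13/29.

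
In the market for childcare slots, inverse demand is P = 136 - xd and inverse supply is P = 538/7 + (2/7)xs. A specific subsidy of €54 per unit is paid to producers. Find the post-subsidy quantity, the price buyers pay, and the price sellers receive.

Pre-subsidy: 136 - x = 538/7 + (2/7)x gives x* = 46 and P* = 90.
With the subsidy, sellers receive Ps = Pb + 54 for each unit, where Pb is the price buyers pay.
On the curves, Pb = 136 - x and Ps = 538/7 + (2/7)x; the wedge Ps − Pb = 54 gives 538/7 + (2/7)x − (136 - x) = 54, so x' = 88.
Then Pb = 136 − 1·88 = 48 and Ps = 538/7 + (2/7)·88 = 102.

x' = 88; buyers pay €48; sellers receive €102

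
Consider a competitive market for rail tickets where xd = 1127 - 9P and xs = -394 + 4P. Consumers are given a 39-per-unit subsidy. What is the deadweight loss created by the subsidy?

Deadweight loss = 2106

Pre-subsidy: 1127 - 9P = -394 + 4P gives P* = 117, x* = 74.
With the rebate, buyers effectively pay Pb = Ps − 39, where Ps is the price sellers receive.
Demand in terms of Ps becomes xd = 1127 − 9(Ps − 39) = 1478 - 9Ps. Setting this equal to supply: 1478 - 9Ps = -394 + 4Ps, so Ps = 144.
Buyers pay Pb = 144 − 39 = 105; x' = -394 + 4·144 = 182.
The subsidy expands output by 182 − 74 = 108 past the efficient level; on those units the gap between marginal cost and willingness to pay runs from 0 up to 39.
DWL = ½ × 39 × 108 = 2106.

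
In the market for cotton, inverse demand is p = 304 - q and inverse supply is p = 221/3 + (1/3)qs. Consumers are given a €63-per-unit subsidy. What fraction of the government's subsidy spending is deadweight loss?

Pre-subsidy: 304 - q = 221/3 + (1/3)q gives q* = 172.75 and p* = 131.25.
With the rebate, buyers effectively pay pb = ps − 63, where ps is the price sellers receive.
On the curves, pb = 304 - q and ps = 221/3 + (1/3)q; the wedge ps − pb = 63 gives 221/3 + (1/3)q − (304 - q) = 63, so q' = 220.
Then pb = 304 − 1·220 = 84 and ps = 221/3 + (1/3)·220 = 147.
ΔCS = ½(172.75 + 220)(131.25 − 84) = 9278.71875; ΔPS = ½(172.75 + 220)(147 − 131.25) = 3092.90625.
Government spending = 63 × 220 = 13860.
DWL = ½ × 63 × (220 − 172.75) = 1488.375; fraction = 1488.375 / 13860 = 189/1760.

DWL / government spending = 189/1760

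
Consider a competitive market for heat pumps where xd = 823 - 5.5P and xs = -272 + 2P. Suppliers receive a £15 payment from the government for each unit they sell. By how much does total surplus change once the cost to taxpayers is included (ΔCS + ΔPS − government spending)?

Net change in total surplus = -£165

Pre-subsidy: 823 - 5.5P = -272 + 2P gives P* = 146, x* = 20.
With the subsidy, sellers receive Ps = Pb + 15 for each unit, where Pb is the price buyers pay.
Supply in terms of Pb becomes xs = -272 + 2(Pb + 15) = -242 + 2Pb. Setting this equal to demand: 823 - 5.5Pb = -242 + 2Pb, so Pb = 142.
Sellers receive Ps = 142 + 15 = 157; x' = 823 − 5.5·142 = 42.
ΔCS = ½(20 + 42)(146 − 142) = 124; ΔPS = ½(20 + 42)(157 − 146) = 341.
Government spending = 15 × 42 = 630.
Net change = 124 + 341 − 630 = -165. The loss equals the DWL triangle ½·15·22.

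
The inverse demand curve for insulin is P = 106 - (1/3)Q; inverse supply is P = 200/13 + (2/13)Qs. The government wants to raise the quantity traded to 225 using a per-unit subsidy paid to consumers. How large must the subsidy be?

At Q = 225, from the demand curve buyers pay Pb = 106 − (1/3)·225 = 31; from the supply curve sellers need Ps = 200/13 + (2/13)·225 = 50.
The subsidy must fill the gap: s = Ps − Pb = 50 − 31 = 19.

Required subsidy s = 19 per unit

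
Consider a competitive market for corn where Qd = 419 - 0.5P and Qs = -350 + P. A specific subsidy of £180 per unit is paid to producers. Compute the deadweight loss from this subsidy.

Deadweight loss = £5400

Pre-subsidy: 419 - 0.5P = -350 + P gives P* = 1538/3, Q* = 488/3.
With the subsidy, sellers receive Ps = Pb + 180 for each unit, where Pb is the price buyers pay.
Supply in terms of Pb becomes Qs = -350 + 1(Pb + 180) = -170 + Pb. Setting this equal to demand: 419 - 0.5Pb = -170 + Pb, so Pb = 1178/3.
Sellers receive Ps = 1178/3 + 180 = 1718/3; Q' = 419 − 0.5·(1178/3) = 668/3.
The subsidy expands output by 668/3 − 488/3 = 60 past the efficient level; on those units the gap between marginal cost and willingness to pay runs from 0 up to 180.
DWL = ½ × 180 × 60 = 5400.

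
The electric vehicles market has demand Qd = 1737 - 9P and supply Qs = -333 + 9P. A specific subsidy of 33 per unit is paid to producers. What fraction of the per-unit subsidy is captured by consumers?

Pre-subsidy: 1737 - 9P = -333 + 9P gives P* = 115, Q* = 702.
With the subsidy, sellers receive Ps = Pb + 33 for each unit, where Pb is the price buyers pay.
Supply in terms of Pb becomes Qs = -333 + 9(Pb + 33) = -36 + 9Pb. Setting this equal to demand: 1737 - 9Pb = -36 + 9Pb, so Pb = 98.5.
Sellers receive Ps = 98.5 + 33 = 131.5; Q' = 1737 − 9·98.5 = 850.5.
Buyers' price falls by P* − Pb = 115 − 98.5 = 16.5; sellers' price rises by Ps − P* = 131.5 − 115 = 16.5.
So consumers capture 16.5/33 = 0.5 of each unit of subsidy.

Consumer share = 0.5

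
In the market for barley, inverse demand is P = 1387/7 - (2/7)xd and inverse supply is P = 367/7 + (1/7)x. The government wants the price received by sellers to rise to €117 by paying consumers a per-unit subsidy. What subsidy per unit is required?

Required subsidy s = €48 per unit

At a seller price of 117, quantity supplied is -367 + 7·117 = 452.
Buyers absorb 452 only when they pay Pb = 1387/7 − (2/7)·452 = 69.
s = Ps − Pb = 117 − 69 = 48.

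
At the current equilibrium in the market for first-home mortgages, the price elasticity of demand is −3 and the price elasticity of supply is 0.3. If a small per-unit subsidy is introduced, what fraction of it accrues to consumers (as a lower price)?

For a small subsidy around the equilibrium, the benefit split depends on the relative slopes, which at a point are proportional to the elasticities.
Buyer share = εs/(εs + |εd|) = 0.3/(0.3 + 3) = 1/11; seller share = |εd|/(εs + |εd|) = 10/11.

Consumer share = 1/11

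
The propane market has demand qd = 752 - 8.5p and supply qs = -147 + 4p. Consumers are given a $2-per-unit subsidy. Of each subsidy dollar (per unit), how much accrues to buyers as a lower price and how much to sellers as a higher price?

Buyers gain $0.64 per unit; sellers gain $1.36 per unit

Pre-subsidy: 752 - 8.5p = -147 + 4p gives p* = 71.92, q* = 140.68.
With the rebate, buyers effectively pay pb = ps − 2, where ps is the price sellers receive.
Demand in terms of ps becomes qd = 752 − 8.5(ps − 2) = 769 - 8.5ps. Setting this equal to supply: 769 - 8.5ps = -147 + 4ps, so ps = 73.28.
Buyers pay pb = 73.28 − 2 = 71.28; q' = -147 + 4·73.28 = 146.12.
Buyers' price falls by p* − pb = 71.92 − 71.28 = 0.64; sellers' price rises by ps − p* = 73.28 − 71.92 = 1.36.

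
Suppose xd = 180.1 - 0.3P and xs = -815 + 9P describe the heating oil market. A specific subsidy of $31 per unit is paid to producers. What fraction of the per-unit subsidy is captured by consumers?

Consumer share = 30/31

Pre-subsidy: 180.1 - 0.3P = -815 + 9P gives P* = 107, x* = 148.
With the subsidy, sellers receive Ps = Pb + 31 for each unit, where Pb is the price buyers pay.
Supply in terms of Pb becomes xs = -815 + 9(Pb + 31) = -536 + 9Pb. Setting this equal to demand: 180.1 - 0.3Pb = -536 + 9Pb, so Pb = 77.
Sellers receive Ps = 77 + 31 = 108; x' = 180.1 − 0.3·77 = 157.
Buyers' price falls by P* − Pb = 107 − 77 = 30; sellers' price rises by Ps − P* = 108 − 107 = 1.
So consumers capture 30/31 = 30/31 of each unit of subsidy.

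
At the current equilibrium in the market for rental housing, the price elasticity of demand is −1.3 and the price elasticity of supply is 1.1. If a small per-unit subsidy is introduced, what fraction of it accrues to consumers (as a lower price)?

For a small subsidy around the equilibrium, the benefit split depends on the relative slopes, which at a point are proportional to the elasticities.
Buyer share = εs/(εs + |εd|) = 1.1/(1.1 + 1.3) = 11/24; seller share = |εd|/(εs + |εd|) = 13/24.

Consumer share = 11/24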